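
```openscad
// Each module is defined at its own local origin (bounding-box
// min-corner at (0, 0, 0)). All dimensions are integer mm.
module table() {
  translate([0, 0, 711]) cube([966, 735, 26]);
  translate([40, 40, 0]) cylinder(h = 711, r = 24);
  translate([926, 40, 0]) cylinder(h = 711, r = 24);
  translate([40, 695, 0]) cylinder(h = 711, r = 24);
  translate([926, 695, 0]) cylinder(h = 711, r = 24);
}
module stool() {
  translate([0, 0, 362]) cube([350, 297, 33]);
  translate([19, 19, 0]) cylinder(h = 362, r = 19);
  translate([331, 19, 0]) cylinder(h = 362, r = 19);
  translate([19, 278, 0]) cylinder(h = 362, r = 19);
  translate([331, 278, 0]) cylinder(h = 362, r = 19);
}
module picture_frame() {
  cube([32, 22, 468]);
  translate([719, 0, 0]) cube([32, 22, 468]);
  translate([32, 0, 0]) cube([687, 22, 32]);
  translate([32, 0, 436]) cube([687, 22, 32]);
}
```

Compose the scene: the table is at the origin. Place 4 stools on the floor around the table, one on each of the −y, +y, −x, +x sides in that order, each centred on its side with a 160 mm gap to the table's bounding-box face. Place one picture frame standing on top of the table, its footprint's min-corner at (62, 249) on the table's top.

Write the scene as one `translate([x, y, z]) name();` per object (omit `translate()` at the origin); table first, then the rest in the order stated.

table();
translate([308, -457, 0]) stool();
translate([308, 895, 0]) stool();
translate([-510, 219, 0]) stool();
translate([1126, 219, 0]) stool();
translate([62, 249, 737]) picture_frame();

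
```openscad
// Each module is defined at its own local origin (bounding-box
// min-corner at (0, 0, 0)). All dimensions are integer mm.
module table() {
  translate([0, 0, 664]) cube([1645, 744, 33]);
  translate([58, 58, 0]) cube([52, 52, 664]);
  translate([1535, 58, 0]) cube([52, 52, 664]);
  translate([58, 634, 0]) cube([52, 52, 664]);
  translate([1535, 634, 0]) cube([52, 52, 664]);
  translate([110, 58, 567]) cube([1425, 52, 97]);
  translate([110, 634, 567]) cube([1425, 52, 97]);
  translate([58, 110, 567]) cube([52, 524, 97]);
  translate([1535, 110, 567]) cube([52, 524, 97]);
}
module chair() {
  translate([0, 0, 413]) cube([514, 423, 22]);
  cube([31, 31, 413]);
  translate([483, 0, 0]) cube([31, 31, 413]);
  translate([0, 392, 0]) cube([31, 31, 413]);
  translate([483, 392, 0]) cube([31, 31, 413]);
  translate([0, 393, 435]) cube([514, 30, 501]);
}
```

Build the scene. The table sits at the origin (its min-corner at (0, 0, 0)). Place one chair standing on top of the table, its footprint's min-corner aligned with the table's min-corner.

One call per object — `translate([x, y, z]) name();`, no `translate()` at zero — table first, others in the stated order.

table();
translate([0, 0, 697]) chair();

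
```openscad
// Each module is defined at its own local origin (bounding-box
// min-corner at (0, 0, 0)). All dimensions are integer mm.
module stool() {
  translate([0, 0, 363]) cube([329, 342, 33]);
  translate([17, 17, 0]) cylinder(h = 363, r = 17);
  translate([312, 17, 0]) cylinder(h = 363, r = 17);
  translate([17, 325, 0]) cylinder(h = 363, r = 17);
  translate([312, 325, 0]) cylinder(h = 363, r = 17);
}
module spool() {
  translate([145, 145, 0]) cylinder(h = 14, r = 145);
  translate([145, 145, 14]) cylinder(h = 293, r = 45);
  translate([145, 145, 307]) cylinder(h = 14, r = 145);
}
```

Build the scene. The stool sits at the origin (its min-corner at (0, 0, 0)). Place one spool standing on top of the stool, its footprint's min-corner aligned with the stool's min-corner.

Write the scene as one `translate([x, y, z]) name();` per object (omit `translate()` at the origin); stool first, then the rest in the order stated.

stool();
translate([0, 0, 396]) spool();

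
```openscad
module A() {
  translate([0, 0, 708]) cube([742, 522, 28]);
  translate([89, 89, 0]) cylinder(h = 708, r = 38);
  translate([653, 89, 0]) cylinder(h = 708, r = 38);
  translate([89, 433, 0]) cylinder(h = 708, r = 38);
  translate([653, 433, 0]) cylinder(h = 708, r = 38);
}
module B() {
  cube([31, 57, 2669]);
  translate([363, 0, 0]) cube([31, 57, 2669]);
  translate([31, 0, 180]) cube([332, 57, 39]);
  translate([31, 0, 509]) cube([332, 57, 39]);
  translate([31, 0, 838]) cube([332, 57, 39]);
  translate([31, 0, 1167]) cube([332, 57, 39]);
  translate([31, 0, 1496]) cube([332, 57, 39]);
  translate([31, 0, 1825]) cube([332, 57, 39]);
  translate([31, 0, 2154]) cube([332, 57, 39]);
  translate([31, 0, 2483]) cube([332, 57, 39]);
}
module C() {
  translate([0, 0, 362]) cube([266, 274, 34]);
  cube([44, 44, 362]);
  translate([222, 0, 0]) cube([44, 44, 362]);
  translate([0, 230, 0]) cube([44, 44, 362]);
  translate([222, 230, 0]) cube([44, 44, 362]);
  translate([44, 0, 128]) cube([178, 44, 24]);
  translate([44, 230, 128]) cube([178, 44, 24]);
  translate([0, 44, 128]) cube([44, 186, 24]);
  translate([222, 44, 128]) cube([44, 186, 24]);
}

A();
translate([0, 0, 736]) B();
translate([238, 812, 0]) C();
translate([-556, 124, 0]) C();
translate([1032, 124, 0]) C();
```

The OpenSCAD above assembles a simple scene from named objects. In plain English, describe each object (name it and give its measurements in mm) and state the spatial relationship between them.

A is a table: top 742 mm (x) × 522 mm (y), 28 mm thick, upper face at z = 736 mm, on four round legs of 76 mm diameter, each leg's bounding box inset 51 mm from the nearest pair of top edges, running from z = 0 to the bottom of the top.

B is a wooden ladder with two side rails of 31×57 mm section and 2669 mm height, set 394 mm apart overall. Between them run 8 rectangular rungs (57 mm deep, 39 mm thick), front faces flush with the rails' −y face. The bottom of the first rung is 180 mm above the floor and each subsequent rung is 329 mm higher than the one below.

C is a four-legged stool. The seat is 266×274 mm, 34 mm thick, top at z = 396 mm. It stands on four square legs, each 44×44 mm in cross-section, from z = 0 to the seat underside, each flush with a corner of the seat. Four stretchers, 44 mm wide and 24 mm tall, connect adjacent legs with their undersides at z = 128 mm, each running between the inner faces of the legs it joins and aligned with the legs' outer faces on the other axis.

The ladder is on top of the table. Three stools sit around the table at the +y, −x, +x sides.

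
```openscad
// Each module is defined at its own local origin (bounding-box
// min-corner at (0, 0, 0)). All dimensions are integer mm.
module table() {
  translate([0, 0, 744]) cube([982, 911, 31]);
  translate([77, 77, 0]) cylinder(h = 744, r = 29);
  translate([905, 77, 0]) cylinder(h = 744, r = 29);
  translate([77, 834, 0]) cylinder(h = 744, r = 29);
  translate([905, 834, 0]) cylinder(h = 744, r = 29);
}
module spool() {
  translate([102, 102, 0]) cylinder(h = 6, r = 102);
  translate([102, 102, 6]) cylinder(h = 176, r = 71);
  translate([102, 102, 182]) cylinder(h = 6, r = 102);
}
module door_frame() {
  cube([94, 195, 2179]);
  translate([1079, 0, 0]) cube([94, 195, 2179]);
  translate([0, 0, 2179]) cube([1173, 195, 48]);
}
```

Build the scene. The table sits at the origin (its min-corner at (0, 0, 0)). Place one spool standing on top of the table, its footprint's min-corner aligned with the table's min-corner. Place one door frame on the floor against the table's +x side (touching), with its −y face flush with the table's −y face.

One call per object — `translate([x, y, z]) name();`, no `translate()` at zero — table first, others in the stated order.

table();
translate([0, 0, 775]) spool();
translate([982, 0, 0]) door_frame();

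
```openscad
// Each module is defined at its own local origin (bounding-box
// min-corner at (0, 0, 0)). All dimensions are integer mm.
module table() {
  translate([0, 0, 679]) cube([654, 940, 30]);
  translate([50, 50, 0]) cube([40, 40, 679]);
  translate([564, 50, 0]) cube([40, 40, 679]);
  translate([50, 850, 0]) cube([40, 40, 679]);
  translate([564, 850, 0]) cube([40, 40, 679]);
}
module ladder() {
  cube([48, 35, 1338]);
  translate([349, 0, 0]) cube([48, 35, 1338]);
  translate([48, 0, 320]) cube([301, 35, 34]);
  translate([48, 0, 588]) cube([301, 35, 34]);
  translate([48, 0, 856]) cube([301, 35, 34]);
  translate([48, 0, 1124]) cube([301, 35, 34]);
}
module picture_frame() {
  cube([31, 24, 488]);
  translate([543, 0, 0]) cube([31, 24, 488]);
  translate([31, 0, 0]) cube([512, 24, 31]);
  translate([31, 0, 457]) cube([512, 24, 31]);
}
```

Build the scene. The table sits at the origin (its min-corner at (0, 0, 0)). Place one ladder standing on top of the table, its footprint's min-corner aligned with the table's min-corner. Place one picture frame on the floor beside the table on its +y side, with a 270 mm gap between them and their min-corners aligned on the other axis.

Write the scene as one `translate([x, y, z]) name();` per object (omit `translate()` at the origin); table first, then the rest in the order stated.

table();
translate([0, 0, 709]) ladder();
translate([0, 1210, 0]) picture_frame();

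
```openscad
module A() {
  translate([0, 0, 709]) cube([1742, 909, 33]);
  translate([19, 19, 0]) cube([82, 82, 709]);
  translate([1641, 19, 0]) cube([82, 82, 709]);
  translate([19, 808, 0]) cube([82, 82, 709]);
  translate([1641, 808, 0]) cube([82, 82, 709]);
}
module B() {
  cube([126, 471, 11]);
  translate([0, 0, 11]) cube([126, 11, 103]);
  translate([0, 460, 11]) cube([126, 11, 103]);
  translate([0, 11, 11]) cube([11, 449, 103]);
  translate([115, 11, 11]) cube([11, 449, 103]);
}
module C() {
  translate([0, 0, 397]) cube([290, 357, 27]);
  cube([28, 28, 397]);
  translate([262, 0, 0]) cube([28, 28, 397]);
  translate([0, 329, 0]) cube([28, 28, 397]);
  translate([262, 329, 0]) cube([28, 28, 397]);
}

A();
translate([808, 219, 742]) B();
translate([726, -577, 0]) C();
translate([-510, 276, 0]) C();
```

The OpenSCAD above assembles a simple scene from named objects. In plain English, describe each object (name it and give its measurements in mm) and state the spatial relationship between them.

A is a table: top 1742 mm (x) × 909 mm (y), 33 mm thick, upper face at z = 742 mm, on four 82×82 mm square legs, each inset 19 mm from the nearest pair of top edges, running from z = 0 to the bottom of the top.

B is an open-topped rectangular box: outside dimensions 126×471×114 mm, with a uniform wall and base thickness of 11 mm. The base is a full 126×471 slab on the floor; four walls sit on top of the base. The front and back walls (the −y and +y sides) span the full width; the two side walls fit between them.

C is a four-legged stool. The seat is a 290×357×27 mm slab whose top surface is at z = 424 mm; four square legs, each 28×28 mm in cross-section, run from the floor (z = 0) to the underside of the seat, each flush with a corner of the seat.

The open box is on top of the table, centred. Two stools sit around the table at the −y, −x sides.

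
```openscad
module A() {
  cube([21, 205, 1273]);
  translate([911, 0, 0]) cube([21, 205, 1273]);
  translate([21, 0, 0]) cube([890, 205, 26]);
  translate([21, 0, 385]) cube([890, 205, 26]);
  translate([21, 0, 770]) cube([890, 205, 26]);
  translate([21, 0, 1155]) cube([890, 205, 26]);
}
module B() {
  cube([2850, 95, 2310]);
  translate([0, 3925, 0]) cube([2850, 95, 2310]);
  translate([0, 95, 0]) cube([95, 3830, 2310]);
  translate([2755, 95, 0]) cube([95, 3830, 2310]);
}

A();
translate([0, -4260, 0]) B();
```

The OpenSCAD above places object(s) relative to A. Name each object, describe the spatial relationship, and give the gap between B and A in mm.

A is a bookshelf. B is a house frame. The house frame is on the floor beside the bookshelf on its −y side. The gap between the house frame and the bookshelf is 240 mm.

The house frame's nearest face is 240 mm from the bookshelf's −y face.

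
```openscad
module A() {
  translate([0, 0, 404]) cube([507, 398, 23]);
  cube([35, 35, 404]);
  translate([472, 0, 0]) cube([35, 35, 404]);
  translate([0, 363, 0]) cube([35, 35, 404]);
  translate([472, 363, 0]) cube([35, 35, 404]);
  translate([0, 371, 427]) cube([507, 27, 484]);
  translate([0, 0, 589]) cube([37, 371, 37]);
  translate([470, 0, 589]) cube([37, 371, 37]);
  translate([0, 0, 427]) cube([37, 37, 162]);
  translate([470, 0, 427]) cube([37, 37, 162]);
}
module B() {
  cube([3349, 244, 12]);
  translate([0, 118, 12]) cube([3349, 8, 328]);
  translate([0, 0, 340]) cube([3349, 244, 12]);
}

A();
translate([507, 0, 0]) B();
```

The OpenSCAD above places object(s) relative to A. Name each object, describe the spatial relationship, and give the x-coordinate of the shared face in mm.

A is a chair. B is an I-beam. The I-beam is against the chair's +x side, with their −y faces flush. The x-coordinate of the shared face is 507 mm.

The chair's +x face and the I-beam's −x face are both at x = 507 mm.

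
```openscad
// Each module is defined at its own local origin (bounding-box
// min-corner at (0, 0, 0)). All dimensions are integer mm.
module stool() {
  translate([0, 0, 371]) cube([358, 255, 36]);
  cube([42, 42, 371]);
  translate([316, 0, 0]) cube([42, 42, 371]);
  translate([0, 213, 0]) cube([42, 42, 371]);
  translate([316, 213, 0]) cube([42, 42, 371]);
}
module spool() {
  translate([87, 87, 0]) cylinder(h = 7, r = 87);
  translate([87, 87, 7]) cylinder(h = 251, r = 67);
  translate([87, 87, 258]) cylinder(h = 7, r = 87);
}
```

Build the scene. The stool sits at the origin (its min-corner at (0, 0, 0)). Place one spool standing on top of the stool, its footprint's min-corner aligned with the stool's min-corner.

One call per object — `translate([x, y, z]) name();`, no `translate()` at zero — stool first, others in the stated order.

stool();
translate([0, 0, 407]) spool();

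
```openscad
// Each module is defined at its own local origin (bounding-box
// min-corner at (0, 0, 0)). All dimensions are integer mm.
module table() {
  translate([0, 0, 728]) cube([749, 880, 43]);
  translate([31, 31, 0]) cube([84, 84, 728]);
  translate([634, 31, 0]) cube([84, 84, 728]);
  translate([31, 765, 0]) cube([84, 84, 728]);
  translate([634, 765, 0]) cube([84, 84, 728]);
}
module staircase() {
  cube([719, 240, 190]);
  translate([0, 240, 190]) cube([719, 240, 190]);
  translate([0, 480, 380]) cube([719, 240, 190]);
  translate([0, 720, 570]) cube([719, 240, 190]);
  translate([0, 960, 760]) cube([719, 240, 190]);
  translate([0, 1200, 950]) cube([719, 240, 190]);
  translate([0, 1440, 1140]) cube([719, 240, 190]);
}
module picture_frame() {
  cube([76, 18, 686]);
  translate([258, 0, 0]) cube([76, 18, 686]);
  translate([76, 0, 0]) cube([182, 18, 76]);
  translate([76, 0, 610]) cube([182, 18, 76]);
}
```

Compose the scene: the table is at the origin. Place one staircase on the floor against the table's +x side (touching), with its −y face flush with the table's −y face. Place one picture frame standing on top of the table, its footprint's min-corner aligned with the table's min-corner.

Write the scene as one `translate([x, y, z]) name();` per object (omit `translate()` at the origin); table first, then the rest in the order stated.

table();
translate([749, 0, 0]) staircase();
translate([0, 0, 771]) picture_frame();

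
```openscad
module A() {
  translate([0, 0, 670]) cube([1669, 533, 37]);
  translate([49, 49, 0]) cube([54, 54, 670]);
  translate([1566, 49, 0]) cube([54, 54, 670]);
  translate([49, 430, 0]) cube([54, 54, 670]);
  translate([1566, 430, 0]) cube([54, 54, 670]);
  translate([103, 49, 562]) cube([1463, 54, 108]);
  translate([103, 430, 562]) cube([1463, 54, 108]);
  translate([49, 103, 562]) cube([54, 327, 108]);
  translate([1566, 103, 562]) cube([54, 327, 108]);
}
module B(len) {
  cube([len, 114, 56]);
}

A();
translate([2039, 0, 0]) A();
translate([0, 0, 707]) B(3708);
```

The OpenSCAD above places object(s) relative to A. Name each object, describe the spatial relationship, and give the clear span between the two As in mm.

A is a table. B is a beam. A beam spans the tops of two tables. The clear span between the two tables is 370 mm.

Second table starts at x = 2039; first ends at x = 1669; clear span = 2039 − 1669 = 370 mm.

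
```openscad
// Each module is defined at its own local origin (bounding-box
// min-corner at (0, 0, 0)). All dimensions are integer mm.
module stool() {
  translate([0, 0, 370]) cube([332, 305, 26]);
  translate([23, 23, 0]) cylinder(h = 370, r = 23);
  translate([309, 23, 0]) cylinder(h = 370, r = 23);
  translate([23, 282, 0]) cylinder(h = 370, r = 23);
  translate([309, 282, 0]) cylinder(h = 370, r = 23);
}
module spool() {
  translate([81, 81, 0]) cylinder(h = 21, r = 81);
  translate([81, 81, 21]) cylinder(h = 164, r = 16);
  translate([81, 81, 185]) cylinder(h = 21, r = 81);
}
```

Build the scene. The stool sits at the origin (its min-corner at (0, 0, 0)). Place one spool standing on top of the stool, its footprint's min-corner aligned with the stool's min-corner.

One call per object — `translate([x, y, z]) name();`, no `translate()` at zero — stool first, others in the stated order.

stool();
translate([0, 0, 396]) spool();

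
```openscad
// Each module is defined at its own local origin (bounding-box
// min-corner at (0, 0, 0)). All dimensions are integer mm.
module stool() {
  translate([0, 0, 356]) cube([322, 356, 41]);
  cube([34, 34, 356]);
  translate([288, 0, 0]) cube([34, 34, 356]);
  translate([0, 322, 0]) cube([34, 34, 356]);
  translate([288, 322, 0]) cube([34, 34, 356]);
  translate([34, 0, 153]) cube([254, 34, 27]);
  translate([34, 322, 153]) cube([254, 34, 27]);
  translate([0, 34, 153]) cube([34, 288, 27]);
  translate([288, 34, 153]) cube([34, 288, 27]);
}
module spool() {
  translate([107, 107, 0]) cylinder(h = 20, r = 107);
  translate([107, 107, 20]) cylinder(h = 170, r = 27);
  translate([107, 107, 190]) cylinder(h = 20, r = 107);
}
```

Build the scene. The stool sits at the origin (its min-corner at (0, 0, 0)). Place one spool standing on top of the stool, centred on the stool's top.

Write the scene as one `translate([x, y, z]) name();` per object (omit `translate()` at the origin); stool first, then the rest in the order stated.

stool();
translate([54, 71, 397]) spool();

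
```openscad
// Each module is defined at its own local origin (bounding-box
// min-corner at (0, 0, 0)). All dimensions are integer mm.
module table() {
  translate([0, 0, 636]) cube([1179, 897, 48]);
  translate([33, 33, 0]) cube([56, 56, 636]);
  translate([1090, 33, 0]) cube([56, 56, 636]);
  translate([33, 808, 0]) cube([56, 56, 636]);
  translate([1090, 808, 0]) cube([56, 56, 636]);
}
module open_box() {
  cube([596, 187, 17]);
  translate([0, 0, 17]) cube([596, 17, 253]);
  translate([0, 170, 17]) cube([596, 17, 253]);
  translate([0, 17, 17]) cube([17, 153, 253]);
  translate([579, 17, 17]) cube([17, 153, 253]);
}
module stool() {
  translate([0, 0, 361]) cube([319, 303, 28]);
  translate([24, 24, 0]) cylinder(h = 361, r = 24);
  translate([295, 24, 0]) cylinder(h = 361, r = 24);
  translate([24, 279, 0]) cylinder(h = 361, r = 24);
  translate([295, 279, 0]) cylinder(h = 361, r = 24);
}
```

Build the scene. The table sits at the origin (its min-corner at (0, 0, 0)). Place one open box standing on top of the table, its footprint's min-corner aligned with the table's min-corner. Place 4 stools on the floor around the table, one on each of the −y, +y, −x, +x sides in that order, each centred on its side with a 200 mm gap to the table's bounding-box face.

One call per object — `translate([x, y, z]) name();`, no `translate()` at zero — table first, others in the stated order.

table();
translate([0, 0, 684]) open_box();
translate([430, -503, 0]) stool();
translate([430, 1097, 0]) stool();
translate([-519, 297, 0]) stool();
translate([1379, 297, 0]) stool();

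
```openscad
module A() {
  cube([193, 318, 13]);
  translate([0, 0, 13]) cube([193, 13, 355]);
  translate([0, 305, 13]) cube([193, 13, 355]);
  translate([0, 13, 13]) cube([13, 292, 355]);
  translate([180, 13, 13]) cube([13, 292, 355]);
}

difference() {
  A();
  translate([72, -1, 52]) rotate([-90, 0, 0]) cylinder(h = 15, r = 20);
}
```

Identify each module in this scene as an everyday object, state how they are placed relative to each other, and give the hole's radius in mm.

The subtracted cylinder has r = 20 mm.

A is an open box. The open box has a circular hole through its front wall. The hole's radius is 20 mm.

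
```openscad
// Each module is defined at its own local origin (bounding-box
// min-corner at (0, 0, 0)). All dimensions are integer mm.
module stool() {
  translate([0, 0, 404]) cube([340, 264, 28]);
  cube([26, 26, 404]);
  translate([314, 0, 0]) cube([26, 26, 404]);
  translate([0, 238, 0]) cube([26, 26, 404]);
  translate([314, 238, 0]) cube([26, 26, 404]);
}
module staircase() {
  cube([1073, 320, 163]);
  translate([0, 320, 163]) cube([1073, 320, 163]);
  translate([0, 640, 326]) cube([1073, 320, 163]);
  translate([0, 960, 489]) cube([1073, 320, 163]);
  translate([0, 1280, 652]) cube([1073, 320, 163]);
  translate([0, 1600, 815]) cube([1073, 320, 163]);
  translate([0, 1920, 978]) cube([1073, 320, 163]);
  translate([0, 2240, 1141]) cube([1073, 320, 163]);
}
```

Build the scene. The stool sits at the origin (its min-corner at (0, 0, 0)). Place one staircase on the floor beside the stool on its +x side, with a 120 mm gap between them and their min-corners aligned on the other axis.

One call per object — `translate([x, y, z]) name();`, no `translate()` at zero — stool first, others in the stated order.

stool();
translate([460, 0, 0]) staircase();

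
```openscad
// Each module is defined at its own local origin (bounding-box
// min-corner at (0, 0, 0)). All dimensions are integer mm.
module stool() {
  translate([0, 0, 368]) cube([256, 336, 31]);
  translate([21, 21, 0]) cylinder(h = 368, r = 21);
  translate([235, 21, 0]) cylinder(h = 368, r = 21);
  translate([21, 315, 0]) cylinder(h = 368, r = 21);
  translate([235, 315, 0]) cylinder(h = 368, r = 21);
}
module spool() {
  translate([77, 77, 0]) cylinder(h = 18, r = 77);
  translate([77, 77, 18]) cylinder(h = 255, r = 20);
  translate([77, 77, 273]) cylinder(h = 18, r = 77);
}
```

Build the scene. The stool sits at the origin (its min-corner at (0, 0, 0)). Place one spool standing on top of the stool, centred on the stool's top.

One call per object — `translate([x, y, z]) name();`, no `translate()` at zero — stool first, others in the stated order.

stool();
translate([51, 91, 399]) spool();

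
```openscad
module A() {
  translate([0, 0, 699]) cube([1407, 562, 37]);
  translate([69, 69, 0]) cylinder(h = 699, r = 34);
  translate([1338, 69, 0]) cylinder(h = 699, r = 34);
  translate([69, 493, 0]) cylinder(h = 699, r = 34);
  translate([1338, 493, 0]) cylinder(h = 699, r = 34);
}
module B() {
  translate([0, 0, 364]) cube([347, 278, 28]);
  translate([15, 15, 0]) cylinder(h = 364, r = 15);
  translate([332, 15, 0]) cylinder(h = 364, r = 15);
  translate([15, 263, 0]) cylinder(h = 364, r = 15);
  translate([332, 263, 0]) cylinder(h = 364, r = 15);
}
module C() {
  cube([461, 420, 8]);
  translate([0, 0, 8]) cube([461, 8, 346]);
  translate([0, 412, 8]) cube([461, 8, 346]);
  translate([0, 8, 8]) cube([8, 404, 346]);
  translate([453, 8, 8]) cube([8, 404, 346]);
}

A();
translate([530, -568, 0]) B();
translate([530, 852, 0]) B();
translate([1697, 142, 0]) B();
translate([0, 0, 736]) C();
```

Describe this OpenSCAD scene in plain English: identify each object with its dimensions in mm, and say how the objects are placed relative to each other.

A is a rectangular dining table. The top is 1407×562×37 mm with its upper surface at z = 736 mm. It stands on four round legs of 68 mm diameter, each leg's bounding box inset 35 mm from the nearest pair of top edges, running from the floor to the underside of the top.

B is a four-legged stool. The seat is a 347×278×28 mm slab whose top surface is at z = 392 mm; four round legs, each 30 mm in diameter, run from the floor (z = 0) to the underside of the seat, each leg's axis is inset half a diameter from the nearest pair of seat edges (so the leg's bounding box is flush with the corner).

C is an open-topped rectangular box: outside dimensions 461×420×354 mm, with a uniform wall and base thickness of 8 mm. The base is a full 461×420 slab on the floor; four walls sit on top of the base. The front and back walls (the −y and +y sides) span the full width; the two side walls fit between them.

Three stools sit around the table at the −y, +y, +x sides. The open box is on top of the table.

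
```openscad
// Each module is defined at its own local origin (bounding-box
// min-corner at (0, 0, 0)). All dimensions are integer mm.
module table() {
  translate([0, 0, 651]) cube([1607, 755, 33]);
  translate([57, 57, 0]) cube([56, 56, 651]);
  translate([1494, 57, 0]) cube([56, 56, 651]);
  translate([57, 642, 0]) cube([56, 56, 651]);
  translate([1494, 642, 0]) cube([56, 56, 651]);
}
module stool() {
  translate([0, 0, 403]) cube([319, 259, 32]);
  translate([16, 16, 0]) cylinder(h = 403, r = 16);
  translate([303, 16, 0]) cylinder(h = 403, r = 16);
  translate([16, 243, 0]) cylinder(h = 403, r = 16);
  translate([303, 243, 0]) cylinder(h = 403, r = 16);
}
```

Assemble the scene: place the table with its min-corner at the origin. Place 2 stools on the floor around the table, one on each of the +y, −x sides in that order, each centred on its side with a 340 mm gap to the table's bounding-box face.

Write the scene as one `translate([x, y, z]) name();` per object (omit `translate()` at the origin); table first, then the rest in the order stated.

table();
translate([644, 1095, 0]) stool();
translate([-659, 248, 0]) stool();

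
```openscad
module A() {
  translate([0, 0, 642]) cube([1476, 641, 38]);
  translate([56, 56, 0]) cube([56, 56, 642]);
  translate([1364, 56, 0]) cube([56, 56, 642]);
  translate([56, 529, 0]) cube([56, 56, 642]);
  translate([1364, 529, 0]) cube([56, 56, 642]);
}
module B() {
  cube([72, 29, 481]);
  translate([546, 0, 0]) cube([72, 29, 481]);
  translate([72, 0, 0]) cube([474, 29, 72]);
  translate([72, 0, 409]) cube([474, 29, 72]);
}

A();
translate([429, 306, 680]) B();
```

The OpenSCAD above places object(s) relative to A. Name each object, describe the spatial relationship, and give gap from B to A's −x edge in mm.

The picture frame's min-x is at 429; the table's min-x is 0; gap = 429 mm.

A is a table. B is a picture frame. The picture frame is on top of the table, centred. The gap from the picture frame to the table's −x edge is 429 mm.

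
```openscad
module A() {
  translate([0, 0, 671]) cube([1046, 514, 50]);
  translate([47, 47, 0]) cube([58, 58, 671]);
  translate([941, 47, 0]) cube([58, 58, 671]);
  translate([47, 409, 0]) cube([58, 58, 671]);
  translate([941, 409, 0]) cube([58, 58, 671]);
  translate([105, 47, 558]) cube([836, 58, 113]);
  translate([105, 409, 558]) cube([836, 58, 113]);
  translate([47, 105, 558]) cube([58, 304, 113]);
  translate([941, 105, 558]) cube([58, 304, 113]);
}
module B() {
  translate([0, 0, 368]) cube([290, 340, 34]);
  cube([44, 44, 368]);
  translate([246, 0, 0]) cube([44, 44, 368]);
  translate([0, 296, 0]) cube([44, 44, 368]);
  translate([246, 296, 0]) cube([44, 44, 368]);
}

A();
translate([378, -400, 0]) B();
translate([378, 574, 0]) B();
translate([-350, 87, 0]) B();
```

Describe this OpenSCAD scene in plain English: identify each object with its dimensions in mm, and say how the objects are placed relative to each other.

A is a rectangular dining table. The top is 1046×514×50 mm with its upper surface at z = 721 mm. It stands on four 58×58 mm square legs, each inset 47 mm from the nearest pair of top edges, running from the floor to the underside of the top. Four apron rails, 58 mm thick and 113 mm tall, run between adjacent legs with their top edges flush with the underside of the top and their outer faces flush with the legs' outer faces.

B is a four-legged stool. The seat is a 290×340×34 mm slab whose top surface is at z = 402 mm; four square legs, each 44×44 mm in cross-section, run from the floor (z = 0) to the underside of the seat, each flush with a corner of the seat.

Three stools sit around the table at the −y, +y, −x sides.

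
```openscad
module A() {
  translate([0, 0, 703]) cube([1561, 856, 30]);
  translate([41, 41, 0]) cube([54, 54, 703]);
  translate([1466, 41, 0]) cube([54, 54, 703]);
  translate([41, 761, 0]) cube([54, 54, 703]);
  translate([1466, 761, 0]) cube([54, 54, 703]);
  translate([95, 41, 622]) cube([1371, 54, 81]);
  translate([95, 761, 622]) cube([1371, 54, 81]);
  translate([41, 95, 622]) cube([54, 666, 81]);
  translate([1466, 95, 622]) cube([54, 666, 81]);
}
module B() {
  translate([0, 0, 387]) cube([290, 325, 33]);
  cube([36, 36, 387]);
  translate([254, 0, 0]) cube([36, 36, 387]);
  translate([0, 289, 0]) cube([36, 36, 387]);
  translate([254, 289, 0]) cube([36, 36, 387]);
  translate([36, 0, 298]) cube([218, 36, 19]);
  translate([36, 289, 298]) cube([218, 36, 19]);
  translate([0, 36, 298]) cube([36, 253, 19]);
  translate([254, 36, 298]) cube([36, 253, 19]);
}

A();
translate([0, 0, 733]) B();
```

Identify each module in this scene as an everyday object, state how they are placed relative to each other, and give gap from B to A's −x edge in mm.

A is a table. B is a stool. The stool is on top of the table. The gap from the stool to the table's −x edge is 0 mm.

The stool's min-x is at 0; the table's min-x is 0; gap = 0 mm.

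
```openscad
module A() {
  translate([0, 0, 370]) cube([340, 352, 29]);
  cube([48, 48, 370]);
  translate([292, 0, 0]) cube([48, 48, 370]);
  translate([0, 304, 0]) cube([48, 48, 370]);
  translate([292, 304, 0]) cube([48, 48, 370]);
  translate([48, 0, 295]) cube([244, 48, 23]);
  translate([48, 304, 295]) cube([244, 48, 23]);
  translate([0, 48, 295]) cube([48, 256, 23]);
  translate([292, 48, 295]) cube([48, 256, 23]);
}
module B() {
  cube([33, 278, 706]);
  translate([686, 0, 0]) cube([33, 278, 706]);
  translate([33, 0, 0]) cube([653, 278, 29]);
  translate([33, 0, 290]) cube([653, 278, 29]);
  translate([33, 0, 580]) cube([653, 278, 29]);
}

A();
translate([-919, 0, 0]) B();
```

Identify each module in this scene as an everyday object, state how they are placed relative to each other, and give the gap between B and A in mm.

A is a stool. B is a bookshelf. The bookshelf is on the floor beside the stool on its −x side. The gap between the bookshelf and the stool is 200 mm.

The bookshelf's nearest face is 200 mm from the stool's −x face.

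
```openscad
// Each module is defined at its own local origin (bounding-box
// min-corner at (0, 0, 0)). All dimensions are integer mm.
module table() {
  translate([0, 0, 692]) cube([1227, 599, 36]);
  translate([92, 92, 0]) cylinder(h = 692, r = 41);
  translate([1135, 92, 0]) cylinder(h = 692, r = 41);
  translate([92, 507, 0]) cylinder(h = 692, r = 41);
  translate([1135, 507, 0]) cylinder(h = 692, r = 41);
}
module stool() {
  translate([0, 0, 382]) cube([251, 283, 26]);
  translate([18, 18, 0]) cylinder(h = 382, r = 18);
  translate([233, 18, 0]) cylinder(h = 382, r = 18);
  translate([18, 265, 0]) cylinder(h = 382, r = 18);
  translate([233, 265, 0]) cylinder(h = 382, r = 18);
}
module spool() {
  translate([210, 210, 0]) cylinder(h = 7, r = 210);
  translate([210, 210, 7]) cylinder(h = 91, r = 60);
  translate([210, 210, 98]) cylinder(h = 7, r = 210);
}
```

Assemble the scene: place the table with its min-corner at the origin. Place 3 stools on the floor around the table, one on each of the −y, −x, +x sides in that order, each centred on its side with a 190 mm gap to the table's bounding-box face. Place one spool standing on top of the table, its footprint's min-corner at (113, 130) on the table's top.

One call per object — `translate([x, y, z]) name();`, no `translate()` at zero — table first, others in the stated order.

table();
translate([488, -473, 0]) stool();
translate([-441, 158, 0]) stool();
translate([1417, 158, 0]) stool();
translate([113, 130, 728]) spool();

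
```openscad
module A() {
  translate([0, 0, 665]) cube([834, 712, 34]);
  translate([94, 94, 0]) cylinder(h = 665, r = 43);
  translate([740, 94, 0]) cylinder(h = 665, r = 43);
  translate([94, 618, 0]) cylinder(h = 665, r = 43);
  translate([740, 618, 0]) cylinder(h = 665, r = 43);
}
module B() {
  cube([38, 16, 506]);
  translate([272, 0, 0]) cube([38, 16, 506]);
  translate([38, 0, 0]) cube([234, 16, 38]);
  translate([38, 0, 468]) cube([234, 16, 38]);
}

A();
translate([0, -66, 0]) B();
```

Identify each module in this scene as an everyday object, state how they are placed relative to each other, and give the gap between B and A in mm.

A is a table. B is a picture frame. The picture frame is on the floor beside the table on its −y side. The gap between the picture frame and the table is 50 mm.

The picture frame's nearest face is 50 mm from the table's −y face.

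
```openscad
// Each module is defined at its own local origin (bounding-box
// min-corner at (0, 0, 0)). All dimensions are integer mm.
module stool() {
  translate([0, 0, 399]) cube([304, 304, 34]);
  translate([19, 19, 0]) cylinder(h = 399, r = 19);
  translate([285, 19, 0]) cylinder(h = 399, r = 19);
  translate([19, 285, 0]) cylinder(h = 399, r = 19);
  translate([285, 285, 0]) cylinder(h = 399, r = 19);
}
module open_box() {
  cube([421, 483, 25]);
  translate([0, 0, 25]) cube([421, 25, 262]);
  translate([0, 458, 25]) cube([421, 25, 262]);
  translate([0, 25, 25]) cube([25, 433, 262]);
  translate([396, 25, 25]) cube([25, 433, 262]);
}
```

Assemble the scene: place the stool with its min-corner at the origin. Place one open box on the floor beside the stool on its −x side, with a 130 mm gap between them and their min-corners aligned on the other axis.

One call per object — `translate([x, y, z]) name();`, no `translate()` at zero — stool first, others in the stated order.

stool();
translate([-551, 0, 0]) open_box();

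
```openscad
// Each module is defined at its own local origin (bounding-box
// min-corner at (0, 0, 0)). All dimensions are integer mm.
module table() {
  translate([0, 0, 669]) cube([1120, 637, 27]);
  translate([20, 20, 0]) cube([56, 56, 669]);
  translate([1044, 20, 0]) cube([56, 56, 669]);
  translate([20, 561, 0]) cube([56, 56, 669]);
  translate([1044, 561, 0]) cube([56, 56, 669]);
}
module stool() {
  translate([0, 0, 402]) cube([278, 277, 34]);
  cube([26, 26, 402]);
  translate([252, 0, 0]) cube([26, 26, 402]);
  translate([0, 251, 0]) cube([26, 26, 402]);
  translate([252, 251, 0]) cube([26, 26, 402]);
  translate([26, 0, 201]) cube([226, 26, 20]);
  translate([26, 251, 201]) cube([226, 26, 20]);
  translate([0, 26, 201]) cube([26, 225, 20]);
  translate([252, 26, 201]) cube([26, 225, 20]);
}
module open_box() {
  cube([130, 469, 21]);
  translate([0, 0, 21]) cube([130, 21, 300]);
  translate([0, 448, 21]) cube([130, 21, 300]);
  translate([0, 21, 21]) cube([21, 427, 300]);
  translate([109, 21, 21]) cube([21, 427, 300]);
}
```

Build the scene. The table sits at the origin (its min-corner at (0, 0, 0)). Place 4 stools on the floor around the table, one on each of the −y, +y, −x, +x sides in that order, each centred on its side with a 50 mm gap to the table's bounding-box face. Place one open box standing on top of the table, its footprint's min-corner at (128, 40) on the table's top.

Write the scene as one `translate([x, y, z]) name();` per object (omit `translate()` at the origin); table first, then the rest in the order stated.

table();
translate([421, -327, 0]) stool();
translate([421, 687, 0]) stool();
translate([-328, 180, 0]) stool();
translate([1170, 180, 0]) stool();
translate([128, 40, 696]) open_box();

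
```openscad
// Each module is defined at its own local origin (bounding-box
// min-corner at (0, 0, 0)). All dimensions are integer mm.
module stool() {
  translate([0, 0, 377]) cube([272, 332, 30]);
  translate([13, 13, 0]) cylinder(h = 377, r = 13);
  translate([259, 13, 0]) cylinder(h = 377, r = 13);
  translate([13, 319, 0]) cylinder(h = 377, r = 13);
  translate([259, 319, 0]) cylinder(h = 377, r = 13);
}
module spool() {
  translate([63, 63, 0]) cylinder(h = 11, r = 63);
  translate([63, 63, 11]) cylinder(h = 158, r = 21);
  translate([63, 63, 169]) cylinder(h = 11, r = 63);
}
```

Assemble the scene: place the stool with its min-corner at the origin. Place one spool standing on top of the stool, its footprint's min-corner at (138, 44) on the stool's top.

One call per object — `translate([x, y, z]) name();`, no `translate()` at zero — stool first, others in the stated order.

stool();
translate([138, 44, 407]) spool();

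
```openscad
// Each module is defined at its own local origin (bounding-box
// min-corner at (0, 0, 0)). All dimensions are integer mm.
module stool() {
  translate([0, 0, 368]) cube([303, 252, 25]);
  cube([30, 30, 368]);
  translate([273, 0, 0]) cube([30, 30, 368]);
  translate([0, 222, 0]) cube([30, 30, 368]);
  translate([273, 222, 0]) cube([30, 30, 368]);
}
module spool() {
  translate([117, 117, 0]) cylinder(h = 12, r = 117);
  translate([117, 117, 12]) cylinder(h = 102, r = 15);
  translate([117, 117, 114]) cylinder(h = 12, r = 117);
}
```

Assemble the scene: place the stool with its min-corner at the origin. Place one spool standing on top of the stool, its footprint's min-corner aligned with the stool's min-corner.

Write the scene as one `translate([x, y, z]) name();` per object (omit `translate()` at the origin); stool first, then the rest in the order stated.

stool();
translate([0, 0, 393]) spool();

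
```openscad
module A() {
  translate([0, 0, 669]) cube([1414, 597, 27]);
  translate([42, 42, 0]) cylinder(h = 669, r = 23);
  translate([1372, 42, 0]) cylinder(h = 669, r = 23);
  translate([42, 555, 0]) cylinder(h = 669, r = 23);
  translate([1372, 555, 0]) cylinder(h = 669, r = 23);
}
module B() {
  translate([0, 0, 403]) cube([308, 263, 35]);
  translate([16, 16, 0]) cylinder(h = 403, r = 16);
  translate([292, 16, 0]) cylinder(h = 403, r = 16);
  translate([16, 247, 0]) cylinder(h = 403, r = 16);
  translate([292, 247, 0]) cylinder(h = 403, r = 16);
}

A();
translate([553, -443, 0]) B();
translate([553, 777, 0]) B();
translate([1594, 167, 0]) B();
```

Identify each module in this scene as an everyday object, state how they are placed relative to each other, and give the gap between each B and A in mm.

Each stool's nearest face is 180 mm from the table's bounding box.

A is a table. B is a stool. Three stools sit around the table at the −y, +y, +x sides. The gap between each stool and the table is 180 mm.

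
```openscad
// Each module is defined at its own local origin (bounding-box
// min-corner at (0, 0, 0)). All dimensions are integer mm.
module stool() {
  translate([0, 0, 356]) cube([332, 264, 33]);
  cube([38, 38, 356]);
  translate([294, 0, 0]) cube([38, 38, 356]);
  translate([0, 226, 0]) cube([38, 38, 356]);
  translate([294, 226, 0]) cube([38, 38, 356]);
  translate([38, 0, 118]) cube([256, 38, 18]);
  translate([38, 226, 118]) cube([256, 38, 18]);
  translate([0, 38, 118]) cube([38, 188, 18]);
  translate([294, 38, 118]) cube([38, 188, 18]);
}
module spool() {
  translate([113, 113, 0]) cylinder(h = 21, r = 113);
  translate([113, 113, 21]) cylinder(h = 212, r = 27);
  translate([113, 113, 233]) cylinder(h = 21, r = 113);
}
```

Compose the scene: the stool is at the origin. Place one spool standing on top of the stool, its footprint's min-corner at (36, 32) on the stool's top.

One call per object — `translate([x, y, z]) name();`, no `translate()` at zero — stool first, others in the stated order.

stool();
translate([36, 32, 389]) spool();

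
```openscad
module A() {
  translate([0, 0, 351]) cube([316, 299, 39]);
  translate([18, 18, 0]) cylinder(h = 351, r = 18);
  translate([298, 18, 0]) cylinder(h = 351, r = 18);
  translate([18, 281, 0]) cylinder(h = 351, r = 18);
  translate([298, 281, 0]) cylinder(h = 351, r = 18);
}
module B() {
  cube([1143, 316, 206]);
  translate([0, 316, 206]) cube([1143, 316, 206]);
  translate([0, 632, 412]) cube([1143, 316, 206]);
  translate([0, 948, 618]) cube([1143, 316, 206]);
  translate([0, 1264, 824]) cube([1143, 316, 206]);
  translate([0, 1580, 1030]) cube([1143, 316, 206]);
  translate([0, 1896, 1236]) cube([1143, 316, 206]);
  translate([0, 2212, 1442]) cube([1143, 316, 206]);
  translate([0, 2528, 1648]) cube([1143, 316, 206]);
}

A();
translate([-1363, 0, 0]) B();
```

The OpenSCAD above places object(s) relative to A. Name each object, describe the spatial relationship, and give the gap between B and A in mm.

A is a stool. B is a staircase. The staircase is on the floor beside the stool on its −x side. The gap between the staircase and the stool is 220 mm.

The staircase's nearest face is 220 mm from the stool's −x face.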